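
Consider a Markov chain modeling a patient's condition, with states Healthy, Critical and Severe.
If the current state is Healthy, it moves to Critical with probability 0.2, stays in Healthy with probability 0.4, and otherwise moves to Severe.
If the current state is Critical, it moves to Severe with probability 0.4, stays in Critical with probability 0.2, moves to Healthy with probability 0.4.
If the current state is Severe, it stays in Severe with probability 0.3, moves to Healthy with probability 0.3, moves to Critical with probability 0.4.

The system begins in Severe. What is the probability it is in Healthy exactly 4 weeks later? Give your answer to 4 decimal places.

0.3637

Propagate the distribution vector 4 weeks from Severe.
After 0 weeks: (0.0000, 0.0000, 1.0000)
After 1 week: (0.3000, 0.4000, 0.3000)
After 2 weeks: (0.3700, 0.2600, 0.3700)
After 3 weeks: (0.3630, 0.2740, 0.3630)
After 4 weeks: (0.3637, 0.2726, 0.3637)
P(in Healthy after 4 weeks) = 0.3637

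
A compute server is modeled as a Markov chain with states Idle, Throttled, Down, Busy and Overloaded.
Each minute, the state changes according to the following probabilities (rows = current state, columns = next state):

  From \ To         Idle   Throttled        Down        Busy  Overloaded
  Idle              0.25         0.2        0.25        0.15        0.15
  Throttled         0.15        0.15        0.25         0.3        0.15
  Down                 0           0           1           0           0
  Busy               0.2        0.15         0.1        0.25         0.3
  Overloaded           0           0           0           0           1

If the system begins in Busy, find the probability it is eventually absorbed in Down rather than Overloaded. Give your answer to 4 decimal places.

Let h(s) be the probability of absorption at Down starting from transient state s. Then h(Down) = 1 and h(Overloaded) = 0. By first-step analysis:
h(Idle) = 0.25·h(Idle) + 0.2·h(Throttled) + 0.25·1 + 0.15·h(Busy) + 0.15·0
h(Throttled) = 0.15·h(Idle) + 0.15·h(Throttled) + 0.25·1 + 0.3·h(Busy) + 0.15·0
h(Busy) = 0.2·h(Idle) + 0.15·h(Throttled) + 0.1·1 + 0.25·h(Busy) + 0.3·0
Solving: h(Idle) = 0.5512, h(Throttled) = 0.5276, h(Busy) = 0.3858.
Starting from Busy, the probability is 0.3858.

0.3858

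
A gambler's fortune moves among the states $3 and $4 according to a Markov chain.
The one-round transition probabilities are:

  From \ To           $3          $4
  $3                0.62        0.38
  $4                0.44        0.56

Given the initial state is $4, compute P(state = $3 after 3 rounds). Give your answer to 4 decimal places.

Propagate the distribution vector 3 rounds from $4.
After 0 rounds: (0.0000, 1.0000)
After 1 round: (0.4400, 0.5600)
After 2 rounds: (0.5192, 0.4808)
After 3 rounds: (0.5335, 0.4665)
P(in $3 after 3 rounds) = 0.5335

0.5335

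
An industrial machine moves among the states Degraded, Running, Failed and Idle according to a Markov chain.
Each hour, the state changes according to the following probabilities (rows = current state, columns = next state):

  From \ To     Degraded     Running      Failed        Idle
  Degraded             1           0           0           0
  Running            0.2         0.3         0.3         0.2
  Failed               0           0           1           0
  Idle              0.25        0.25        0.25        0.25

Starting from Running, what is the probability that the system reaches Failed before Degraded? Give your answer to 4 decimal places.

Let h(s) be the probability of absorption at Failed starting from transient state s. Then h(Failed) = 1 and h(Degraded) = 0. By first-step analysis:
h(Running) = 0.2·0 + 0.3·h(Running) + 0.3·1 + 0.2·h(Idle)
h(Idle) = 0.25·0 + 0.25·h(Running) + 0.25·1 + 0.25·h(Idle)
Solving: h(Running) = 0.5789, h(Idle) = 0.5263.
Starting from Running, the probability is 0.5789.

0.5789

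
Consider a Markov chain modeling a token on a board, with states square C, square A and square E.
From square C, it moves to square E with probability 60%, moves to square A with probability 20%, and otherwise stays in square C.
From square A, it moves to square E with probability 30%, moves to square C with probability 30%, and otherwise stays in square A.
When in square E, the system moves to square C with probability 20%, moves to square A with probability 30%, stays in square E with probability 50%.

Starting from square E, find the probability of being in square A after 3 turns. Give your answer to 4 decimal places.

0.3080

Propagate the distribution vector 3 turns from square E.
After 0 turns: (0.0000, 0.0000, 1.0000)
After 1 turn: (0.2000, 0.3000, 0.5000)
After 2 turns: (0.2300, 0.3100, 0.4600)
After 3 turns: (0.2310, 0.3080, 0.4610)
P(in square A after 3 turns) = 0.3080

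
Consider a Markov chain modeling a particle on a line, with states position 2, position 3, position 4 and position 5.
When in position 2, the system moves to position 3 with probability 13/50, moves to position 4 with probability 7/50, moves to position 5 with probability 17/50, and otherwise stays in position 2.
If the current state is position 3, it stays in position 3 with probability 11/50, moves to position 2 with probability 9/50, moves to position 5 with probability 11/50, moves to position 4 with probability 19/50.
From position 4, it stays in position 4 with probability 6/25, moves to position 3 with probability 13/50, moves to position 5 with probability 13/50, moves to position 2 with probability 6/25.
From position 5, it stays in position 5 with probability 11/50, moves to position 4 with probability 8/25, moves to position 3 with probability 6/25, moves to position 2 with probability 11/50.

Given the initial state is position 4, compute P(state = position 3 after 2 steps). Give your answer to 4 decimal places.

0.2444

Propagate the distribution vector 2 steps from position 4.
After 0 steps: (0.0000, 0.0000, 1.0000, 0.0000)
After 1 step: (0.2400, 0.2600, 0.2400, 0.2600)
After 2 steps: (0.2240, 0.2444, 0.2732, 0.2584)
P(in position 3 after 2 steps) = 0.2444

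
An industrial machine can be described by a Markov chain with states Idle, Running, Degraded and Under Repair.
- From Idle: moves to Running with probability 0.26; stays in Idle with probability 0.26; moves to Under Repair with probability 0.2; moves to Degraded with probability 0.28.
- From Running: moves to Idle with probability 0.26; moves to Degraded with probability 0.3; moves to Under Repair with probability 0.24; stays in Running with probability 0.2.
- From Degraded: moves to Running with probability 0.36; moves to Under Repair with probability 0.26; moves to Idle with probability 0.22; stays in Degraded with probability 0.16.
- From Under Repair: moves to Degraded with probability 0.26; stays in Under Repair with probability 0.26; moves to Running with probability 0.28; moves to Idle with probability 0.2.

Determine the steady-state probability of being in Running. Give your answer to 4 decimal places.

0.2735

Let the stationary distribution be π with π = πP and π_1 + π_2 + π_3 + π_4 = 1.
π_1 = 0.26·π_1 + 0.26·π_2 + 0.22·π_3 + 0.2·π_4
π_2 = 0.26·π_1 + 0.2·π_2 + 0.36·π_3 + 0.28·π_4
π_3 = 0.28·π_1 + 0.3·π_2 + 0.16·π_3 + 0.26·π_4
Solving with the normalization constraint gives π = (0.2356, 0.2735, 0.2506, 0.2404).
So the stationary probability of Running is 0.2735.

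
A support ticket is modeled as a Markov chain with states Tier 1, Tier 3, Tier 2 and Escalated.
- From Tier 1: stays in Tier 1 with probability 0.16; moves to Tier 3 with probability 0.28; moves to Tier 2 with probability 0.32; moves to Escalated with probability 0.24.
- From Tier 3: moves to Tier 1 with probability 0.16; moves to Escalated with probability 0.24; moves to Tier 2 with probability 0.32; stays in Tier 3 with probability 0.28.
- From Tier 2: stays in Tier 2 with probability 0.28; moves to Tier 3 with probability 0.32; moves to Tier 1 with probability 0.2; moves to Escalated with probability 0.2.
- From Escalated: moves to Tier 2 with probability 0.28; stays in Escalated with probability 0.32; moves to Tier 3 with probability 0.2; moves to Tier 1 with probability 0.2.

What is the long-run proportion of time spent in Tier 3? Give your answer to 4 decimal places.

0.2721

Let the stationary distribution be π with π = πP and π_1 + π_2 + π_3 + π_4 = 1.
π_1 = 0.16·π_1 + 0.16·π_2 + 0.2·π_3 + 0.2·π_4
π_2 = 0.28·π_1 + 0.28·π_2 + 0.32·π_3 + 0.2·π_4
π_3 = 0.32·π_1 + 0.32·π_2 + 0.28·π_3 + 0.28·π_4
Solving with the normalization constraint gives π = (0.1818, 0.2721, 0.2982, 0.2479).
So the stationary probability of Tier 3 is 0.2721.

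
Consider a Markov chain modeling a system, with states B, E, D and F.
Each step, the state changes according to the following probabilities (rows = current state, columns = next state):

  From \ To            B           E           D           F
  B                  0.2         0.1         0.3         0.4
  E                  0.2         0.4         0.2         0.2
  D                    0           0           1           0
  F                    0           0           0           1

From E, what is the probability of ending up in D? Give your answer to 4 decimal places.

0.4783

Let h(s) be the probability of absorption at D starting from transient state s. Then h(D) = 1 and h(F) = 0. By first-step analysis:
h(B) = 0.2·h(B) + 0.1·h(E) + 0.3·1 + 0.4·0
h(E) = 0.2·h(B) + 0.4·h(E) + 0.2·1 + 0.2·0
Solving: h(B) = 0.4348, h(E) = 0.4783.
Starting from E, the probability is 0.4783.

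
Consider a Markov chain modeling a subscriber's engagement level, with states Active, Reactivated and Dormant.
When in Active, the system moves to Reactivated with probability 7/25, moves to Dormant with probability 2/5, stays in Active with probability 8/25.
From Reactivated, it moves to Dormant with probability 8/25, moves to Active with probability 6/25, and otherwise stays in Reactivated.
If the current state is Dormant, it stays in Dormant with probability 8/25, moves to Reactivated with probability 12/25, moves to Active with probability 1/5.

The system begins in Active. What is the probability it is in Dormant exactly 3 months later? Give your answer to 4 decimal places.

Propagate the distribution vector 3 months from Active.
After 0 months: (1.0000, 0.0000, 0.0000)
After 1 month: (0.3200, 0.2800, 0.4000)
After 2 months: (0.2496, 0.4048, 0.3456)
After 3 months: (0.2461, 0.4139, 0.3400)
P(in Dormant after 3 months) = 0.3400

0.3400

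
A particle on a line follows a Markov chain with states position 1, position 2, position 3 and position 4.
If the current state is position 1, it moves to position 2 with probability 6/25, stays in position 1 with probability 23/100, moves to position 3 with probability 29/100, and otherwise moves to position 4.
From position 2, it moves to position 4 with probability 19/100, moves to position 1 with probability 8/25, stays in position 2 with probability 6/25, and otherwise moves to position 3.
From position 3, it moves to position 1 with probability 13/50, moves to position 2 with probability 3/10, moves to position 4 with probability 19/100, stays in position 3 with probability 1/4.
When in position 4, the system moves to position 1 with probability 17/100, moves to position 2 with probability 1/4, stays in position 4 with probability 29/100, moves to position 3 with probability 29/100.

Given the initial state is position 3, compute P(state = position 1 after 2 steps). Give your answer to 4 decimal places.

Propagate the distribution vector 2 steps from position 3.
After 0 steps: (0.0000, 0.0000, 1.0000, 0.0000)
After 1 step: (0.2600, 0.3000, 0.2500, 0.1900)
After 2 steps: (0.2531, 0.2569, 0.2680, 0.2220)
P(in position 1 after 2 steps) = 0.2531

0.2531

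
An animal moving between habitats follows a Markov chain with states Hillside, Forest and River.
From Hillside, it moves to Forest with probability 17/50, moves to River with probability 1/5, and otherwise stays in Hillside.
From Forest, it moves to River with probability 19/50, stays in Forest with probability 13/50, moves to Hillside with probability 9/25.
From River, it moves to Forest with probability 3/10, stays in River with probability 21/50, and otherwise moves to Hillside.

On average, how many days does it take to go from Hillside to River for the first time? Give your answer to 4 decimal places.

3.8961

Let t(s) be the expected number of days to first reach River from state s, with t(River) = 0. Conditioning on the first day:
t(Hillside) = 1 + 0.46·t(Hillside) + 0.34·t(Forest)
t(Forest) = 1 + 0.36·t(Hillside) + 0.26·t(Forest)
Solving: t(Hillside) = 3.8961, t(Forest) = 3.2468.
Expected days from Hillside to River: 3.8961.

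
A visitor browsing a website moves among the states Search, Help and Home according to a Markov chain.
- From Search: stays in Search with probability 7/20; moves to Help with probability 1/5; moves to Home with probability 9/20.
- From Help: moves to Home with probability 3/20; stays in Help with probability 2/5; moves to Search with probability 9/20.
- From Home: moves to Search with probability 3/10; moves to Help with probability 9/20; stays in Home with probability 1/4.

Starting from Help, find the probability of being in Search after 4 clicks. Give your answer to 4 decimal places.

Propagate the distribution vector 4 clicks from Help.
After 0 clicks: (0.0000, 1.0000, 0.0000)
After 1 click: (0.4500, 0.4000, 0.1500)
After 2 clicks: (0.3825, 0.3175, 0.3000)
After 3 clicks: (0.3668, 0.3385, 0.2948)
After 4 clicks: (0.3691, 0.3414, 0.2895)
P(in Search after 4 clicks) = 0.3691

0.3691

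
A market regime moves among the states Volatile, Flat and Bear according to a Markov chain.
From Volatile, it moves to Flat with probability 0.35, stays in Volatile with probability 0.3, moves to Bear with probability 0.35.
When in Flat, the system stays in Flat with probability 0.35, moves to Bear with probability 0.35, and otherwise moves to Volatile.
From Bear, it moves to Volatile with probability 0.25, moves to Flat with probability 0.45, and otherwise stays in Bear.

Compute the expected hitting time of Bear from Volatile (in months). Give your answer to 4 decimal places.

Let t(s) be the expected number of months to first reach Bear from state s, with t(Bear) = 0. Conditioning on the first month:
t(Volatile) = 1 + 0.3·t(Volatile) + 0.35·t(Flat)
t(Flat) = 1 + 0.3·t(Volatile) + 0.35·t(Flat)
Solving: t(Volatile) = 2.8571, t(Flat) = 2.8571.
Expected months from Volatile to Bear: 2.8571.

2.8571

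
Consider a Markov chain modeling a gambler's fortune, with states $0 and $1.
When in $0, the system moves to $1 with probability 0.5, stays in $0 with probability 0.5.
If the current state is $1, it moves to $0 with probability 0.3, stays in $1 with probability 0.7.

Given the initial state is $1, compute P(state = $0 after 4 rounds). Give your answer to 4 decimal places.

0.3744

Propagate the distribution vector 4 rounds from $1.
After 0 rounds: (0.0000, 1.0000)
After 1 round: (0.3000, 0.7000)
After 2 rounds: (0.3600, 0.6400)
After 3 rounds: (0.3720, 0.6280)
After 4 rounds: (0.3744, 0.6256)
P(in $0 after 4 rounds) = 0.3744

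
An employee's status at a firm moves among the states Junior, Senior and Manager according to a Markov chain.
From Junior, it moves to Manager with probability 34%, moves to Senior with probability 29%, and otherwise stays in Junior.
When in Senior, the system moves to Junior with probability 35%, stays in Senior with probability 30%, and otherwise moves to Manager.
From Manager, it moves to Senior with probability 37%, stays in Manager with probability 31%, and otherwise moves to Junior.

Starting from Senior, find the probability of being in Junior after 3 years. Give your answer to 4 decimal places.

Propagate the distribution vector 3 years from Senior.
After 0 years: (0.0000, 1.0000, 0.0000)
After 1 year: (0.3500, 0.3000, 0.3500)
After 2 years: (0.3465, 0.3210, 0.3325)
After 3 years: (0.3470, 0.3198, 0.3332)
P(in Junior after 3 years) = 0.3470

0.3470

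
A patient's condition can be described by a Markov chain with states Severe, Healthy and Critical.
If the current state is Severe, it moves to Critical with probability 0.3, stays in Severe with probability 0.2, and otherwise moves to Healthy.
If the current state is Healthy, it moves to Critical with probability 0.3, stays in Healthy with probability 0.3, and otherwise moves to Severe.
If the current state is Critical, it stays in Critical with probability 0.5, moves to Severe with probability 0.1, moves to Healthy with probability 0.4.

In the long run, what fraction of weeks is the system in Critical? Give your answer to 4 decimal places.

0.3750

Let the stationary distribution be π with π = πP and π_1 + π_2 + π_3 = 1.
π_1 = 0.2·π_1 + 0.4·π_2 + 0.1·π_3
π_2 = 0.5·π_1 + 0.3·π_2 + 0.4·π_3
Solving with the normalization constraint gives π = (0.2396, 0.3854, 0.3750).
So the stationary probability of Critical is 0.3750.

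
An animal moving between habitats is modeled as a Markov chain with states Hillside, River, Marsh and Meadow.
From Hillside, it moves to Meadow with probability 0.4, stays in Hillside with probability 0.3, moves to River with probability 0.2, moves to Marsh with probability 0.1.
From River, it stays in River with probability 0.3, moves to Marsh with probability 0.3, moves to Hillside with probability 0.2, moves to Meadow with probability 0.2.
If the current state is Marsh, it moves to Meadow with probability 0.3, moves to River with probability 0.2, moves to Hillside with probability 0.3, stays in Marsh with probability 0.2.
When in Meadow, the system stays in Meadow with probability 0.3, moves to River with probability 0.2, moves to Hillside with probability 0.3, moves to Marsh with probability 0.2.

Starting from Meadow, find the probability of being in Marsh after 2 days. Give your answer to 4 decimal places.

0.1900

Propagate the distribution vector 2 days from Meadow.
After 0 days: (0.0000, 0.0000, 0.0000, 1.0000)
After 1 day: (0.3000, 0.2000, 0.2000, 0.3000)
After 2 days: (0.2800, 0.2200, 0.1900, 0.3100)
P(in Marsh after 2 days) = 0.1900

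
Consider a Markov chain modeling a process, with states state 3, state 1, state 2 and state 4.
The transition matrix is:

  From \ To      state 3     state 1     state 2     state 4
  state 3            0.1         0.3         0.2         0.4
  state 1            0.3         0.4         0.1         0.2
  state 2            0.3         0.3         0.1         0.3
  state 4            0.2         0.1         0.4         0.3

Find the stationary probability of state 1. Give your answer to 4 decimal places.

0.2676

Let the stationary distribution be π with π = πP and π_1 + π_2 + π_3 + π_4 = 1.
π_1 = 0.1·π_1 + 0.3·π_2 + 0.3·π_3 + 0.2·π_4
π_2 = 0.3·π_1 + 0.4·π_2 + 0.3·π_3 + 0.1·π_4
π_3 = 0.2·π_1 + 0.1·π_2 + 0.1·π_3 + 0.4·π_4
Solving with the normalization constraint gives π = (0.2254, 0.2676, 0.2113, 0.2958).
So the stationary probability of state 1 is 0.2676.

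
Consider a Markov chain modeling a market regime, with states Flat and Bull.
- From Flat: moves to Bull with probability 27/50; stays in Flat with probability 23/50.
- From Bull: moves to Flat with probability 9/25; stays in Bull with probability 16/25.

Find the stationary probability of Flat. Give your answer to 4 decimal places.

Let the stationary distribution be π with π = πP and π_1 + π_2 = 1.
π_1 = 0.46·π_1 + 0.36·π_2
Solving with the normalization constraint gives π = (0.4000, 0.6000).
So the stationary probability of Flat is 0.4000.

0.4000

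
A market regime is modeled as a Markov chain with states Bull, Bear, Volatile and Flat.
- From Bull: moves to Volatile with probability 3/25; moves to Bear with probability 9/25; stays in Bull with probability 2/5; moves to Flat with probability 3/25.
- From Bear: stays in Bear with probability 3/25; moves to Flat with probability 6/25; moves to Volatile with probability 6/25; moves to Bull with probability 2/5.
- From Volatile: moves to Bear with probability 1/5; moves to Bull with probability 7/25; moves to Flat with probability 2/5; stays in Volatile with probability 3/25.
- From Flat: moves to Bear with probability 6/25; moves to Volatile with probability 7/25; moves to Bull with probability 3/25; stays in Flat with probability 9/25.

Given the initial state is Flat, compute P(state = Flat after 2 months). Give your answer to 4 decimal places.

0.3136

Propagate the distribution vector 2 months from Flat.
After 0 months: (0.0000, 0.0000, 0.0000, 1.0000)
After 1 month: (0.1200, 0.2400, 0.2800, 0.3600)
After 2 months: (0.2656, 0.2144, 0.2064, 0.3136)
P(in Flat after 2 months) = 0.3136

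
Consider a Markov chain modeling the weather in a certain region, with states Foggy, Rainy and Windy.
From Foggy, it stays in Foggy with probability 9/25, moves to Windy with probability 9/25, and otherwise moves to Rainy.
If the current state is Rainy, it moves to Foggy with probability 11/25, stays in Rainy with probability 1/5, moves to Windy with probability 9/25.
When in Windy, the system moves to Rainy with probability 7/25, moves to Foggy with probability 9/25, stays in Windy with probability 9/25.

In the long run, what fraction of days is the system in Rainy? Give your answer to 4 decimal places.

Let the stationary distribution be π with π = πP and π_1 + π_2 + π_3 = 1.
π_1 = 0.36·π_1 + 0.44·π_2 + 0.36·π_3
π_2 = 0.28·π_1 + 0.2·π_2 + 0.28·π_3
Solving with the normalization constraint gives π = (0.3807, 0.2593, 0.3600).
So the stationary probability of Rainy is 0.2593.

0.2593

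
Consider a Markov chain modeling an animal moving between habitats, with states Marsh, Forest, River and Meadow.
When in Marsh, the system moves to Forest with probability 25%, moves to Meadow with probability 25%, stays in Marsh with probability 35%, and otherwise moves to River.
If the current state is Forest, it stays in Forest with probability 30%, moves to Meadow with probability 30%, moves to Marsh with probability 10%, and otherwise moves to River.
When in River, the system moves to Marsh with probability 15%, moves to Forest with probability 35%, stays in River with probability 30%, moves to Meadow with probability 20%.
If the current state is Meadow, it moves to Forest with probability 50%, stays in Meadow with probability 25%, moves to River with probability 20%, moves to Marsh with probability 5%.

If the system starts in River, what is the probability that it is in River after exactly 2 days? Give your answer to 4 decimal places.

Propagate the distribution vector 2 days from River.
After 0 days: (0.0000, 0.0000, 1.0000, 0.0000)
After 1 day: (0.1500, 0.3500, 0.3000, 0.2000)
After 2 days: (0.1425, 0.3475, 0.2575, 0.2525)
P(in River after 2 days) = 0.2575

0.2575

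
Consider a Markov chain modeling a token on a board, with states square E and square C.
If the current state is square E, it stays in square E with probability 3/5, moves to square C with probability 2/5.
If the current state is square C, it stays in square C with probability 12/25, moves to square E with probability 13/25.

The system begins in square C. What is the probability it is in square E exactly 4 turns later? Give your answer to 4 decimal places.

Propagate the distribution vector 4 turns from square C.
After 0 turns: (0.0000, 1.0000)
After 1 turn: (0.5200, 0.4800)
After 2 turns: (0.5616, 0.4384)
After 3 turns: (0.5649, 0.4351)
After 4 turns: (0.5652, 0.4348)
P(in square E after 4 turns) = 0.5652

0.5652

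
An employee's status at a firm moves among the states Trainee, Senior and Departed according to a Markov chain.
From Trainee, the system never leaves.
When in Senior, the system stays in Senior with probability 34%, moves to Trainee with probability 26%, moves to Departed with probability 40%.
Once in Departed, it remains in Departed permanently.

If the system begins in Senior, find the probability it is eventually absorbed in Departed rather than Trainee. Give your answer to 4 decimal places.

Let h(s) be the probability of absorption at Departed starting from transient state s. Then h(Departed) = 1 and h(Trainee) = 0. By first-step analysis:
h(Senior) = 0.26·0 + 0.34·h(Senior) + 0.4·1
Solving: h(Senior) = 0.6061.
Starting from Senior, the probability is 0.6061.

0.6061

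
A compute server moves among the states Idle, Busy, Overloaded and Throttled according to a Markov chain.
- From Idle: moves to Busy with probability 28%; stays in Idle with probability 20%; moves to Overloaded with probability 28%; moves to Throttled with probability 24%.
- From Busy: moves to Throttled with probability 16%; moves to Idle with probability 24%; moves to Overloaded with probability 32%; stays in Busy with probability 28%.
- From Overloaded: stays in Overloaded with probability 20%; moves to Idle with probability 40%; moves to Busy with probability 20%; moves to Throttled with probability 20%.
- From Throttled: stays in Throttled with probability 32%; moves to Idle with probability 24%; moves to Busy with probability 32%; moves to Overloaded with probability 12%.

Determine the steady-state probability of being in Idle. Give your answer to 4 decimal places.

0.2670

Let the stationary distribution be π with π = πP and π_1 + π_2 + π_3 + π_4 = 1.
π_1 = 0.2·π_1 + 0.24·π_2 + 0.4·π_3 + 0.24·π_4
π_2 = 0.28·π_1 + 0.28·π_2 + 0.2·π_3 + 0.32·π_4
π_3 = 0.28·π_1 + 0.32·π_2 + 0.2·π_3 + 0.12·π_4
Solving with the normalization constraint gives π = (0.2670, 0.2702, 0.2356, 0.2271).
So the stationary probability of Idle is 0.2670.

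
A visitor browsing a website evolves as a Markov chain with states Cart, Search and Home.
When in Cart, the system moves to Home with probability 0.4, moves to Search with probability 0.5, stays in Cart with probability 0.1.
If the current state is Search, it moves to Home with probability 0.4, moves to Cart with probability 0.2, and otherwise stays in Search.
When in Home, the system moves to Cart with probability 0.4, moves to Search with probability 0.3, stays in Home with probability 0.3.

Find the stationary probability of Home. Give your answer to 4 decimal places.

Let the stationary distribution be π with π = πP and π_1 + π_2 + π_3 = 1.
π_1 = 0.1·π_1 + 0.2·π_2 + 0.4·π_3
π_2 = 0.5·π_1 + 0.4·π_2 + 0.3·π_3
Solving with the normalization constraint gives π = (0.2479, 0.3884, 0.3636).
So the stationary probability of Home is 0.3636.

0.3636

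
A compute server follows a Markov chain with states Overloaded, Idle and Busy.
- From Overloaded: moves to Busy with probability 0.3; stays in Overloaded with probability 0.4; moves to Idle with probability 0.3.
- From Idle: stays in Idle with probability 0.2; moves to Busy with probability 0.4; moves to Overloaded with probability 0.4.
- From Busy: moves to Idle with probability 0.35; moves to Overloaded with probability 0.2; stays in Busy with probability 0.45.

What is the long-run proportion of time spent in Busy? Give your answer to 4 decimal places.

Let the stationary distribution be π with π = πP and π_1 + π_2 + π_3 = 1.
π_1 = 0.4·π_1 + 0.4·π_2 + 0.2·π_3
π_2 = 0.3·π_1 + 0.2·π_2 + 0.35·π_3
Solving with the normalization constraint gives π = (0.3226, 0.2903, 0.3871).
So the stationary probability of Busy is 0.3871.

0.3871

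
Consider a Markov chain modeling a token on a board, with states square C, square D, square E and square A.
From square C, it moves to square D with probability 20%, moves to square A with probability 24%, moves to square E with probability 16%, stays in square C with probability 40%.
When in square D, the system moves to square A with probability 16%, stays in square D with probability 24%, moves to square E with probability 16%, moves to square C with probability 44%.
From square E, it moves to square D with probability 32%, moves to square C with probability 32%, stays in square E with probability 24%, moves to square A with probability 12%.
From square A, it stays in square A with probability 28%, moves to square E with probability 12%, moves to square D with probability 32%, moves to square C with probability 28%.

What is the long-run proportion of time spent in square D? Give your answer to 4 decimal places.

Let the stationary distribution be π with π = πP and π_1 + π_2 + π_3 + π_4 = 1.
π_1 = 0.4·π_1 + 0.44·π_2 + 0.32·π_3 + 0.28·π_4
π_2 = 0.2·π_1 + 0.24·π_2 + 0.32·π_3 + 0.32·π_4
π_3 = 0.16·π_1 + 0.16·π_2 + 0.24·π_3 + 0.12·π_4
Solving with the normalization constraint gives π = (0.3720, 0.2550, 0.1649, 0.2081).
So the stationary probability of square D is 0.2550.

0.2550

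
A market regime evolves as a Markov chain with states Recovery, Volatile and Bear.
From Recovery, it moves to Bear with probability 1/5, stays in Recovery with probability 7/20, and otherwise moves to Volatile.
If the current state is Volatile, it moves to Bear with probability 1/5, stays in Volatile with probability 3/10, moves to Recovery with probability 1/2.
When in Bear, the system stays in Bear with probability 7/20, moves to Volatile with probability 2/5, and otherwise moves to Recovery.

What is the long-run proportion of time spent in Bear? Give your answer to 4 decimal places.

Let the stationary distribution be π with π = πP and π_1 + π_2 + π_3 = 1.
π_1 = 0.35·π_1 + 0.5·π_2 + 0.25·π_3
π_2 = 0.45·π_1 + 0.3·π_2 + 0.4·π_3
Solving with the normalization constraint gives π = (0.3836, 0.3811, 0.2353).
So the stationary probability of Bear is 0.2353.

0.2353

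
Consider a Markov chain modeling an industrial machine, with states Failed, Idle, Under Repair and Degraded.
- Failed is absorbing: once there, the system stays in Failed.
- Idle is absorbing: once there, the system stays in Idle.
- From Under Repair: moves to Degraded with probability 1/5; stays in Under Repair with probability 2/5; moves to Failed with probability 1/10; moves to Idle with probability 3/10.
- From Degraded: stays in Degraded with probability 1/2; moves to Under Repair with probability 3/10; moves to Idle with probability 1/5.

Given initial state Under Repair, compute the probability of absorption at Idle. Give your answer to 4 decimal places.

0.7917

Let h(s) be the probability of absorption at Idle starting from transient state s. Then h(Idle) = 1 and h(Failed) = 0. By first-step analysis:
h(Under Repair) = 0.1·0 + 0.3·1 + 0.4·h(Under Repair) + 0.2·h(Degraded)
h(Degraded) = 0.2·1 + 0.3·h(Under Repair) + 0.5·h(Degraded)
Solving: h(Under Repair) = 0.7917, h(Degraded) = 0.8750.
Starting from Under Repair, the probability is 0.7917.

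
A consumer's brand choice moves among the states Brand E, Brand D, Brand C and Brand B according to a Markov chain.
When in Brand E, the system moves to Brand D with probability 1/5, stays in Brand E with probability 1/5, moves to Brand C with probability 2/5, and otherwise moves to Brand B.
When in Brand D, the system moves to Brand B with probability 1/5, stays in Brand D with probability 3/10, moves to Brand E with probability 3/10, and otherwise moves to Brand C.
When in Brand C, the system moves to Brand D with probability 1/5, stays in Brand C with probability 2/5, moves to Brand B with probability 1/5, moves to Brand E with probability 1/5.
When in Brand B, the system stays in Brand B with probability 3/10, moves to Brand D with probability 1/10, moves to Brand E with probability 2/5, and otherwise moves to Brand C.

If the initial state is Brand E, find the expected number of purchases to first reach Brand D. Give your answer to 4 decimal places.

Let t(s) be the expected number of purchases to first reach Brand D from state s, with t(Brand D) = 0. Conditioning on the first purchase:
t(Brand E) = 1 + 0.2·t(Brand E) + 0.4·t(Brand C) + 0.2·t(Brand B)
t(Brand C) = 1 + 0.2·t(Brand E) + 0.4·t(Brand C) + 0.2·t(Brand B)
t(Brand B) = 1 + 0.4·t(Brand E) + 0.2·t(Brand C) + 0.3·t(Brand B)
Solving: t(Brand E) = 5.6250, t(Brand C) = 5.6250, t(Brand B) = 6.2500.
Expected purchases from Brand E to Brand D: 5.6250.

5.6250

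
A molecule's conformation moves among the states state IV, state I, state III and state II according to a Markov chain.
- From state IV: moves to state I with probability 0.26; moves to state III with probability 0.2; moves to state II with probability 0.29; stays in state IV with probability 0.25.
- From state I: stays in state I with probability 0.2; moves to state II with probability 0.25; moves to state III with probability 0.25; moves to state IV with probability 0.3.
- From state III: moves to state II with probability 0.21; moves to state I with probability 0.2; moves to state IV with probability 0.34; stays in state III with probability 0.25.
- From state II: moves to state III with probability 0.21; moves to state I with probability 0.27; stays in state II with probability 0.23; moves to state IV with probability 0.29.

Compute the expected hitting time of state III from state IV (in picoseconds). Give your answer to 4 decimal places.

Let t(s) be the expected number of picoseconds to first reach state III from state s, with t(state III) = 0. Conditioning on the first picosecond:
t(state IV) = 1 + 0.25·t(state IV) + 0.26·t(state I) + 0.29·t(state II)
t(state I) = 1 + 0.3·t(state IV) + 0.2·t(state I) + 0.25·t(state II)
t(state II) = 1 + 0.29·t(state IV) + 0.27·t(state I) + 0.23·t(state II)
Solving: t(state IV) = 4.6505, t(state I) = 4.4329, t(state II) = 4.6046.
Expected picoseconds from state IV to state III: 4.6505.

4.6505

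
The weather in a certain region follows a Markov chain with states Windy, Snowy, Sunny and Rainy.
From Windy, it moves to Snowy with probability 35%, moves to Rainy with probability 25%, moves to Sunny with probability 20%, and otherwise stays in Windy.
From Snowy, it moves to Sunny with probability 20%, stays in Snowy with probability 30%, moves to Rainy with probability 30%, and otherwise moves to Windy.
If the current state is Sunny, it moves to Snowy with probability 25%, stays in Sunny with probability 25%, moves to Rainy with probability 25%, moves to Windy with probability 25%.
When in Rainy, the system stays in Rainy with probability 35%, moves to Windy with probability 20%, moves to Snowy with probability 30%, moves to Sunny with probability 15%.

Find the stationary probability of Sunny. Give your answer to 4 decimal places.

Let the stationary distribution be π with π = πP and π_1 + π_2 + π_3 + π_4 = 1.
π_1 = 0.2·π_1 + 0.2·π_2 + 0.25·π_3 + 0.2·π_4
π_2 = 0.35·π_1 + 0.3·π_2 + 0.25·π_3 + 0.3·π_4
π_3 = 0.2·π_1 + 0.2·π_2 + 0.25·π_3 + 0.15·π_4
Solving with the normalization constraint gives π = (0.2098, 0.3007, 0.1950, 0.2945).
So the stationary probability of Sunny is 0.1950.

0.1950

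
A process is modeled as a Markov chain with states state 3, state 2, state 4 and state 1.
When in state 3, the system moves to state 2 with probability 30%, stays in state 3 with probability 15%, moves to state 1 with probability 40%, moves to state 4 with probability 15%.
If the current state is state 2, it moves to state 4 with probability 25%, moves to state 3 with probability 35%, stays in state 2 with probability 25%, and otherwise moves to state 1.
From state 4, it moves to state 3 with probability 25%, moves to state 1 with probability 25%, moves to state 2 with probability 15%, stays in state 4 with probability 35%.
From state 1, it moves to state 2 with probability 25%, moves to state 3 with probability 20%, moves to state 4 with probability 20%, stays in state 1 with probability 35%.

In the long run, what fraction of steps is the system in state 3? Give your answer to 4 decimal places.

Let the stationary distribution be π with π = πP and π_1 + π_2 + π_3 + π_4 = 1.
π_1 = 0.15·π_1 + 0.35·π_2 + 0.25·π_3 + 0.2·π_4
π_2 = 0.3·π_1 + 0.25·π_2 + 0.15·π_3 + 0.25·π_4
π_3 = 0.15·π_1 + 0.25·π_2 + 0.35·π_3 + 0.2·π_4
Solving with the normalization constraint gives π = (0.2357, 0.2382, 0.2354, 0.2906).
So the stationary probability of state 3 is 0.2357.

0.2357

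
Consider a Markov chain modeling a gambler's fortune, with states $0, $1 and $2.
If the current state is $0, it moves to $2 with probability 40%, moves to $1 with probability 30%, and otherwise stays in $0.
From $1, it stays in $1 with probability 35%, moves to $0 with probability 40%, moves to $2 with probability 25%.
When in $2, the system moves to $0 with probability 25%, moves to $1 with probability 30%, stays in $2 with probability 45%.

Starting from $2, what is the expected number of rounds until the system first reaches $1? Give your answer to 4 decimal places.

Let t(s) be the expected number of rounds to first reach $1 from state s, with t($1) = 0. Conditioning on the first round:
t($0) = 1 + 0.3·t($0) + 0.4·t($2)
t($2) = 1 + 0.25·t($0) + 0.45·t($2)
Solving: t($0) = 3.3333, t($2) = 3.3333.
Expected rounds from $2 to $1: 3.3333.

3.3333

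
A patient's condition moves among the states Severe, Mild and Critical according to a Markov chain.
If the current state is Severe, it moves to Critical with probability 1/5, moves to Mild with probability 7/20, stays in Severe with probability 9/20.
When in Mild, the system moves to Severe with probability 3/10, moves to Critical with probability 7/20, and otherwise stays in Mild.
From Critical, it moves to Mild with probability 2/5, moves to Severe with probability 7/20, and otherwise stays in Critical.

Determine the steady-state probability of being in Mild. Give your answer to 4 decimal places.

0.3634

Let the stationary distribution be π with π = πP and π_1 + π_2 + π_3 = 1.
π_1 = 0.45·π_1 + 0.3·π_2 + 0.35·π_3
π_2 = 0.35·π_1 + 0.35·π_2 + 0.4·π_3
Solving with the normalization constraint gives π = (0.3687, 0.3634, 0.2679).
So the stationary probability of Mild is 0.3634.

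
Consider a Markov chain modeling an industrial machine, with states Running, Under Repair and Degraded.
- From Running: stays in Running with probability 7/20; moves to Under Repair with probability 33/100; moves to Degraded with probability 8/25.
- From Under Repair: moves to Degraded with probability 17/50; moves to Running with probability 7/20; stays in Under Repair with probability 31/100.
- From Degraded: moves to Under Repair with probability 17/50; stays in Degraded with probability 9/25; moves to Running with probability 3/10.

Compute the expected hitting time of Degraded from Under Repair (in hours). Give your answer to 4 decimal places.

Let t(s) be the expected number of hours to first reach Degraded from state s, with t(Degraded) = 0. Conditioning on the first hour:
t(Running) = 1 + 0.35·t(Running) + 0.33·t(Under Repair)
t(Under Repair) = 1 + 0.35·t(Running) + 0.31·t(Under Repair)
Solving: t(Running) = 3.0631, t(Under Repair) = 3.0030.
Expected hours from Under Repair to Degraded: 3.0030.

3.0030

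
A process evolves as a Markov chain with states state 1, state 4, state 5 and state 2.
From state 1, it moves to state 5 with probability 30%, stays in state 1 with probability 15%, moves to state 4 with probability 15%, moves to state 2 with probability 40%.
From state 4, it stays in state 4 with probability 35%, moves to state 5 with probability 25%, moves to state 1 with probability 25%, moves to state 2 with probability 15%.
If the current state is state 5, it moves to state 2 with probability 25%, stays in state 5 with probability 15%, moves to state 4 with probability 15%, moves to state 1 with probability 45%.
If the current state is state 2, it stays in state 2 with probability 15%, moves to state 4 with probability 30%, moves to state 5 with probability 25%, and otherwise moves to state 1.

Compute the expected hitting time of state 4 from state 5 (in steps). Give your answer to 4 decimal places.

Let t(s) be the expected number of steps to first reach state 4 from state s, with t(state 4) = 0. Conditioning on the first step:
t(state 1) = 1 + 0.15·t(state 1) + 0.3·t(state 5) + 0.4·t(state 2)
t(state 5) = 1 + 0.45·t(state 1) + 0.15·t(state 5) + 0.25·t(state 2)
t(state 2) = 1 + 0.3·t(state 1) + 0.25·t(state 5) + 0.15·t(state 2)
Solving: t(state 1) = 5.1671, t(state 5) = 5.2484, t(state 2) = 4.5438.
Expected steps from state 5 to state 4: 5.2484.

5.2484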